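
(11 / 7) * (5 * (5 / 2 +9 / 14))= 24.69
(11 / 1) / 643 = 11 / 643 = 0.02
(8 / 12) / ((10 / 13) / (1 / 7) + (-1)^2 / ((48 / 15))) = 416 / 3555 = 0.12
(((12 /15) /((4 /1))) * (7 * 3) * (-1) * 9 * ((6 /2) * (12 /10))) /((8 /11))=-18711 /100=-187.11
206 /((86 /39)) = 4017 /43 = 93.42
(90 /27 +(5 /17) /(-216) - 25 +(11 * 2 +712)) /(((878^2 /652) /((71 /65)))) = 30271299359 /45998648280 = 0.66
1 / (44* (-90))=-1 / 3960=-0.00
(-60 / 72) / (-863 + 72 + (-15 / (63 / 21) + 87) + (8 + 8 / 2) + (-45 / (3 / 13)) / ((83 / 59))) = 415 / 416136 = 0.00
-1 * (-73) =73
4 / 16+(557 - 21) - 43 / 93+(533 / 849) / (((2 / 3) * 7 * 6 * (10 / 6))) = 987122417 / 1842330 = 535.80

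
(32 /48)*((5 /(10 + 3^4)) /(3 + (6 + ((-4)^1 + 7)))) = 5 /1638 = 0.00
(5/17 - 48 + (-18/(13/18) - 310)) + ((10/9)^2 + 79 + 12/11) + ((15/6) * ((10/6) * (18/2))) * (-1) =-133428265/393822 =-338.80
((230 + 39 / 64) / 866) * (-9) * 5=-664155 / 55424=-11.98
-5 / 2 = -2.50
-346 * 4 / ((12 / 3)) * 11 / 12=-1903 / 6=-317.17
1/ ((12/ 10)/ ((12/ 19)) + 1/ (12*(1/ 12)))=10/ 29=0.34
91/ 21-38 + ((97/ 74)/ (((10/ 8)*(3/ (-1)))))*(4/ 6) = -56443/ 1665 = -33.90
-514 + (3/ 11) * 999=-2657/ 11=-241.55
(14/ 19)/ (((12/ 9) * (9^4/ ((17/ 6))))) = 119/ 498636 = 0.00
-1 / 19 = -0.05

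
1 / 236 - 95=-22419 / 236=-95.00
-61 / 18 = -3.39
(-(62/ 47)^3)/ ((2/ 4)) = -476656/ 103823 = -4.59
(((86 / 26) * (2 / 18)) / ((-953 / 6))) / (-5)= 86 / 185835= 0.00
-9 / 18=-1 / 2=-0.50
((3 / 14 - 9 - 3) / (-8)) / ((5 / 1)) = 33 / 112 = 0.29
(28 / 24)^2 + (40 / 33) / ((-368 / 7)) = 12187 / 9108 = 1.34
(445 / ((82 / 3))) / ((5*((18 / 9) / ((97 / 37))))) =25899 / 6068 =4.27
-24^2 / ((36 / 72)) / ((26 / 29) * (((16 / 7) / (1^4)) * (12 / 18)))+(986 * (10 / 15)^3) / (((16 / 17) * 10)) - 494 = -4584727 / 3510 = -1306.19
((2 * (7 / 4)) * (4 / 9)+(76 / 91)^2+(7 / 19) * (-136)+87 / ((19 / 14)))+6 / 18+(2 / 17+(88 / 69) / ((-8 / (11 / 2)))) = 922437211 / 58281678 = 15.83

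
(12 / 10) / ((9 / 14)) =28 / 15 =1.87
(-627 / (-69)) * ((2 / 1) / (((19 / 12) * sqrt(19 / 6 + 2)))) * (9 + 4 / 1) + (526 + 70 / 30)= 3432 * sqrt(186) / 713 + 1585 / 3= 593.98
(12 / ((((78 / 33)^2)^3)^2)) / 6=3138428376721 / 47714478330841088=0.00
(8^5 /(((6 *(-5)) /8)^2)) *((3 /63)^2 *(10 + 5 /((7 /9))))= 12058624 /138915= 86.81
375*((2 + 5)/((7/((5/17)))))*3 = 5625/17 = 330.88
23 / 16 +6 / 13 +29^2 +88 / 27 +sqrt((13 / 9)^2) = 4760137 / 5616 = 847.60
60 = 60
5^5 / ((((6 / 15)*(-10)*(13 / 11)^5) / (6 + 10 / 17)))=-2232.57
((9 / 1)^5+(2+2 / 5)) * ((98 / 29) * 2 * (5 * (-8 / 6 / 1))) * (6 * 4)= -1851851904 / 29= -63856962.21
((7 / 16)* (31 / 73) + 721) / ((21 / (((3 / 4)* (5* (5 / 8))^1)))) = 3008375 / 37376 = 80.49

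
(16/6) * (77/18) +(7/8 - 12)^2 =233579/1728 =135.17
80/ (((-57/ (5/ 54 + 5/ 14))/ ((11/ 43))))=-74800/ 463239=-0.16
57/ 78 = 19/ 26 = 0.73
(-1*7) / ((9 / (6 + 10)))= -12.44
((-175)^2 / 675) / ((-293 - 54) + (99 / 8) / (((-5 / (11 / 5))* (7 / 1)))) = -1715000 / 13146003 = -0.13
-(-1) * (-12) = -12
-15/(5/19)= -57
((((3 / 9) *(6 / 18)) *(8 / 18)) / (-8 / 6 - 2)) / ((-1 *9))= 2 / 1215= 0.00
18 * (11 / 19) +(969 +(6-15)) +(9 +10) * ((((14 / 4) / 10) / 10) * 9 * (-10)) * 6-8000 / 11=-242339 / 2090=-115.95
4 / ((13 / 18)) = 72 / 13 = 5.54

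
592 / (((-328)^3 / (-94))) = 1739 / 1102736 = 0.00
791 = 791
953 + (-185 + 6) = 774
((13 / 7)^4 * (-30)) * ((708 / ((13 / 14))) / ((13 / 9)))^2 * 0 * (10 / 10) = 0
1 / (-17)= -1 / 17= -0.06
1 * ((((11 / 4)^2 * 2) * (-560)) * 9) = -76230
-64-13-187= -264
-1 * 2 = -2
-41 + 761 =720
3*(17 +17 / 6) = 119 / 2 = 59.50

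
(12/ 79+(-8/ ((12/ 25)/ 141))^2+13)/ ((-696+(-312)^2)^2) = 436278539/ 737926036416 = 0.00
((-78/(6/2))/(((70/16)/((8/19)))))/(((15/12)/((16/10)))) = -53248/16625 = -3.20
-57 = -57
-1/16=-0.06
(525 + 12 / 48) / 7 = 2101 / 28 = 75.04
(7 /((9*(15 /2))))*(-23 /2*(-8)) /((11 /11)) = 1288 /135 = 9.54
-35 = -35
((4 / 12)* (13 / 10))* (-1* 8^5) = -14199.47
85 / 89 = 0.96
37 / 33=1.12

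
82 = 82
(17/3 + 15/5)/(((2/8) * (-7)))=-104/21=-4.95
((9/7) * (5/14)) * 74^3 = 9117540/49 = 186072.24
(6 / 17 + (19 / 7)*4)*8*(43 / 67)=458896 / 7973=57.56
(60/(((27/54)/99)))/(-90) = -132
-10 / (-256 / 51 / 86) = 10965 / 64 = 171.33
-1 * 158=-158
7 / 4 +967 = 3875 / 4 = 968.75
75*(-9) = -675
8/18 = 4/9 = 0.44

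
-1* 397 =-397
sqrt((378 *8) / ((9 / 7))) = 28 *sqrt(3) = 48.50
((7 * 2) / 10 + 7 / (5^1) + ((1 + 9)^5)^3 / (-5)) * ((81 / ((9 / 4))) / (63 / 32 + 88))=-80027787426188.53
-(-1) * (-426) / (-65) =426 / 65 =6.55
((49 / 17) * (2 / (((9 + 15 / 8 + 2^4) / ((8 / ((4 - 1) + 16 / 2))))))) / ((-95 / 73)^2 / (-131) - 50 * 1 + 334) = 4378476928 / 7970685113655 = 0.00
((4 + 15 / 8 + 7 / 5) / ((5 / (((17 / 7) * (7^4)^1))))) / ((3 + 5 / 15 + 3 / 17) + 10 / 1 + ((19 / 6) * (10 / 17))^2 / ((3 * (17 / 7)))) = 225085002471 / 371052800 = 606.61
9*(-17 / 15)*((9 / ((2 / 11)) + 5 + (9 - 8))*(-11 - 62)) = 413253 / 10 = 41325.30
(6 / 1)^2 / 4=9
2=2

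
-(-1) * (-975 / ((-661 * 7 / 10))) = 9750 / 4627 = 2.11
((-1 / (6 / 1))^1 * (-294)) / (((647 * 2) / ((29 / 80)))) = 1421 / 103520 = 0.01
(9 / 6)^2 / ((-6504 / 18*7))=-27 / 30352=-0.00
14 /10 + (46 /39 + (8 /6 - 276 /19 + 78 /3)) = 57007 /3705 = 15.39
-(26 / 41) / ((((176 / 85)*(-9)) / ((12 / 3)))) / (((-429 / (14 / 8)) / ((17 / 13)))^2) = 1203685 / 310761326304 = 0.00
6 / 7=0.86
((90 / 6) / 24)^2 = 25 / 64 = 0.39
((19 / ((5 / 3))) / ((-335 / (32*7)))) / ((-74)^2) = -3192 / 2293075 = -0.00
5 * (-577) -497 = -3382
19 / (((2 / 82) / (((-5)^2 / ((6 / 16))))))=155800 / 3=51933.33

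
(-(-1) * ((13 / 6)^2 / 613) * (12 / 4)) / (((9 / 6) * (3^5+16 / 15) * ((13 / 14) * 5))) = 13 / 961797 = 0.00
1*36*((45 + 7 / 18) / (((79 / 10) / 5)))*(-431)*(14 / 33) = -492977800 / 2607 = -189097.74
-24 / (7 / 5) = -120 / 7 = -17.14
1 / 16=0.06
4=4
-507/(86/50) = -12675/43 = -294.77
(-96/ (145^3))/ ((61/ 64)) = -0.00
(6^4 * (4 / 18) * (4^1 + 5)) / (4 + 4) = 324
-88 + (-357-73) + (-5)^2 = -493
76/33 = 2.30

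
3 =3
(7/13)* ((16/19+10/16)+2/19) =1673/1976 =0.85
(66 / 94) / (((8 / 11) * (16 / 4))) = 363 / 1504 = 0.24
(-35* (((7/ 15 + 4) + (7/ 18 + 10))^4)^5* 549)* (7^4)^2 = -820050014032469704527378615415876476044394028382752547789704849640959627/ 27017034353459841780000000000000000000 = -30353072928134056085220670000000000.00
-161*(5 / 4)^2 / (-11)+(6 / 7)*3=31343 / 1232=25.44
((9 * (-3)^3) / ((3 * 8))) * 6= -243 / 4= -60.75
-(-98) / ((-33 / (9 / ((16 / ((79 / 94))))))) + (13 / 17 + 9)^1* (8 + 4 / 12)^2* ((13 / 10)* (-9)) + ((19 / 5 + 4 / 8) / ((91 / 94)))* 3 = -506874353243 / 63983920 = -7921.90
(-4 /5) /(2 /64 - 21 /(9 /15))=0.02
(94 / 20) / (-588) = -47 / 5880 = -0.01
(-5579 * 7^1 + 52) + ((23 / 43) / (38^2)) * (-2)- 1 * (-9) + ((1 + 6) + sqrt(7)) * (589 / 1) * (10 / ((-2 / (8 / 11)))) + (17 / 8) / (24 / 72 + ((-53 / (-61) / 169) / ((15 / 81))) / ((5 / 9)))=-104558868926225 / 1937022032- 23560 * sqrt(7) / 11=-59645.90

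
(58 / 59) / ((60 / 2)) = 29 / 885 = 0.03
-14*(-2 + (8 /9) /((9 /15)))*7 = 1372 /27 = 50.81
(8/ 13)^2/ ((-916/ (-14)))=224/ 38701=0.01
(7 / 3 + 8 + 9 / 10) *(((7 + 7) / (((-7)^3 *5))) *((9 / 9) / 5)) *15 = -337 / 1225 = -0.28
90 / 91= 0.99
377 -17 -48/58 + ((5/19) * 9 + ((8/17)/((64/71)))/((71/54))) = 13561089/37468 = 361.94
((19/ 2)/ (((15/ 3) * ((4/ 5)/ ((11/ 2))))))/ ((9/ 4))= 209/ 36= 5.81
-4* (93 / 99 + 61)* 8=-65408 / 33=-1982.06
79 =79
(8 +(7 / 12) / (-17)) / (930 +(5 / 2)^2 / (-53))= 17225 / 2010777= 0.01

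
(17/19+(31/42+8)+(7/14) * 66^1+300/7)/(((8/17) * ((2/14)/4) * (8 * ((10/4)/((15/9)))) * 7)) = 1159757/19152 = 60.56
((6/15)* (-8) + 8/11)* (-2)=272/55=4.95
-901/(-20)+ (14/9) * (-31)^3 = -8333371/180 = -46296.51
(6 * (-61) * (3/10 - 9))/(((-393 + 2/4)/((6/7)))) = -191052/27475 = -6.95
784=784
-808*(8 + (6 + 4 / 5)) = -59792 / 5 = -11958.40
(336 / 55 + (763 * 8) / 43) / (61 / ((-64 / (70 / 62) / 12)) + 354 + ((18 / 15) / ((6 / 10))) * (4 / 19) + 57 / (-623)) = 2055889553536 / 4740658390435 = 0.43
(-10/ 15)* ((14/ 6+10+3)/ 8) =-23/ 18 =-1.28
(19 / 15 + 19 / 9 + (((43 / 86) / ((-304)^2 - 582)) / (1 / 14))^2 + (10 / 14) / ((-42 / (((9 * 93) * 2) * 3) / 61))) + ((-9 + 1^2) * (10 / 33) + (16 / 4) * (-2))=-1067147599089097277 / 204554143650780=-5216.94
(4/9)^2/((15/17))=0.22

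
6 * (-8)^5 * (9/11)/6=-294912/11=-26810.18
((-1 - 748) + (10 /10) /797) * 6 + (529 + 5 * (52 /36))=-3957.77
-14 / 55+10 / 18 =149 / 495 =0.30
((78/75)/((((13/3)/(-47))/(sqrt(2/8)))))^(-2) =625/19881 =0.03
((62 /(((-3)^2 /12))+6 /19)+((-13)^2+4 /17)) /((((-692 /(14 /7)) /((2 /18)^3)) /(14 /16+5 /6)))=-10020359 /5865953904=-0.00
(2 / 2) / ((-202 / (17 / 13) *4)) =-17 / 10504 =-0.00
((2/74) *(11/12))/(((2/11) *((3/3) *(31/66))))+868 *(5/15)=3986377/13764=289.62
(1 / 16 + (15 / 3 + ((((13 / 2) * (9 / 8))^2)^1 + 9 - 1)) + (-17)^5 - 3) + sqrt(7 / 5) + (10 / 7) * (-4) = -2544280129 / 1792 + sqrt(35) / 5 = -1419798.00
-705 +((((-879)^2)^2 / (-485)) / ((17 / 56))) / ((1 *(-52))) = 8357562042909 / 107185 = 77973242.92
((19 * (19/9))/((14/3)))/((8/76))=6859/84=81.65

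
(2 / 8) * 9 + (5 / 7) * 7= 29 / 4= 7.25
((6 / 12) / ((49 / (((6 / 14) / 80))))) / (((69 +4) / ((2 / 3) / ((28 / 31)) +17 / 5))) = 869 / 280436800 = 0.00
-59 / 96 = -0.61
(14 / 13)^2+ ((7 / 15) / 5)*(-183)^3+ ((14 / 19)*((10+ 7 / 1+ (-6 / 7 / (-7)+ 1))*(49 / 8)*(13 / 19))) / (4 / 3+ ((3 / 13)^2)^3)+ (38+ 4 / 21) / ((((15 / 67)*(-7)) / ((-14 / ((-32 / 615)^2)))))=-3362131578417474344401 / 7539510961964800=-445934.97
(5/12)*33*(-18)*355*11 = -1932975/2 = -966487.50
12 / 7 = 1.71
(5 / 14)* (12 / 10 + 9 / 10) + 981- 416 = 2263 / 4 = 565.75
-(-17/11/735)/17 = 1/8085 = 0.00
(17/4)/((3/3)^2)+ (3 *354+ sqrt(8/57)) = 2 *sqrt(114)/57+ 4265/4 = 1066.62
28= 28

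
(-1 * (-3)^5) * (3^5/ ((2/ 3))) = 177147/ 2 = 88573.50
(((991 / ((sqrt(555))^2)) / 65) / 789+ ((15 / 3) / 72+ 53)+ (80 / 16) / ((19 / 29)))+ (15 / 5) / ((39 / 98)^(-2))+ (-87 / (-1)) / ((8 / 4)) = 120815989941323 / 1154188071400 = 104.68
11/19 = 0.58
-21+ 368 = 347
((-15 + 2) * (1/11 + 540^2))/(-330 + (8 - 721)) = 41698813/11473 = 3634.52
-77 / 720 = -0.11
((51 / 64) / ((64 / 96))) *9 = 1377 / 128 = 10.76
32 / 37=0.86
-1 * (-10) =10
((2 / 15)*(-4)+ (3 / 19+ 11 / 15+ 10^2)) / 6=1589 / 95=16.73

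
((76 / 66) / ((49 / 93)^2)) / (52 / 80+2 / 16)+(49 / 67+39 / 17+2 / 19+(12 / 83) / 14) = 402921205014 / 47439517433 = 8.49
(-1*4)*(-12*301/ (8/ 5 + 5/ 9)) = 650160/ 97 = 6702.68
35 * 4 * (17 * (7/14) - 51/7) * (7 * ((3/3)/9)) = 1190/9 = 132.22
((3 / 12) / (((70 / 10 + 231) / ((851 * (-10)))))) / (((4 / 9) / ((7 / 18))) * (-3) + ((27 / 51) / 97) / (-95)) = 39209825 / 15039132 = 2.61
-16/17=-0.94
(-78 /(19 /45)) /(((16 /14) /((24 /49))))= -10530 /133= -79.17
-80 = -80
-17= -17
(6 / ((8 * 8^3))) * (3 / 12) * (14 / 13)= 21 / 53248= 0.00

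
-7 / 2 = -3.50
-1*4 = -4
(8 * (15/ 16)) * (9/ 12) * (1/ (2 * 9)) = 0.31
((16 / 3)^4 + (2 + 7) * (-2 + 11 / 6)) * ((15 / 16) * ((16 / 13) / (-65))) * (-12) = 261658 / 1521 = 172.03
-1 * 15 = -15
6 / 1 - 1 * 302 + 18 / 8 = -1175 / 4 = -293.75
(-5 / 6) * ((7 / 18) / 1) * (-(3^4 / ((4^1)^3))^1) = 105 / 256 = 0.41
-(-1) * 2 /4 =1 /2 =0.50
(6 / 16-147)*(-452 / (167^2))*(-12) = -28.52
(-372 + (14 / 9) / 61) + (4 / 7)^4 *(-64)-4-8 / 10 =-2528198726 / 6590745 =-383.60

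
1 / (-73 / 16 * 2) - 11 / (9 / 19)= -15329 / 657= -23.33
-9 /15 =-3 /5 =-0.60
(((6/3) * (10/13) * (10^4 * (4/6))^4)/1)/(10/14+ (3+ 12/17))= 190400000000000000000/276939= 687516023384210.96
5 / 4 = 1.25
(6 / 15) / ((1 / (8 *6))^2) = 4608 / 5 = 921.60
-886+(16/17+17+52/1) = -13873/17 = -816.06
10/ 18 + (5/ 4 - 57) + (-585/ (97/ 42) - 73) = -1332175/ 3492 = -381.49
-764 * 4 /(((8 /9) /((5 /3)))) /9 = -1910 /3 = -636.67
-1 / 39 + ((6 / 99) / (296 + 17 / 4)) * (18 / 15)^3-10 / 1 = -645665161 / 64403625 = -10.03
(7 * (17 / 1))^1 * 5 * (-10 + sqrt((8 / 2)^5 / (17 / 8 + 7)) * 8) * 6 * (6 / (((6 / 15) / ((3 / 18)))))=-89250 + 4569600 * sqrt(146) / 73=667115.57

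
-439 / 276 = -1.59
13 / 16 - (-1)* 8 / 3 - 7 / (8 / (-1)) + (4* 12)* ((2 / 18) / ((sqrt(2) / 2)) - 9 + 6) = -6703 / 48 + 16* sqrt(2) / 3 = -132.10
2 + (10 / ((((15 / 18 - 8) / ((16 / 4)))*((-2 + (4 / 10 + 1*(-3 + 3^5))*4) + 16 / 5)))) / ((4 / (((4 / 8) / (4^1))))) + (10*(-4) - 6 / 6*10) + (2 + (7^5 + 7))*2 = 13903910261 / 414004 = 33584.00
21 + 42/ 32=357/ 16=22.31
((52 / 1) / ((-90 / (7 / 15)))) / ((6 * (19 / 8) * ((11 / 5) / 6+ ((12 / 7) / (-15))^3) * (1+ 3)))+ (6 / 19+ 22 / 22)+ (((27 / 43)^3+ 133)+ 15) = 149.55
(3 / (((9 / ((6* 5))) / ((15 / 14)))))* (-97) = -1039.29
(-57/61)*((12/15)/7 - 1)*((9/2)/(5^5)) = 0.00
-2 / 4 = -1 / 2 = -0.50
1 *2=2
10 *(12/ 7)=120/ 7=17.14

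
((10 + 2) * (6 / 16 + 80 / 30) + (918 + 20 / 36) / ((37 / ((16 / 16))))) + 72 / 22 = 64.60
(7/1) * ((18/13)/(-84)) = -3/26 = -0.12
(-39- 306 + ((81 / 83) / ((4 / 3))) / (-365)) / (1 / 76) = -794339517 / 30295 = -26220.15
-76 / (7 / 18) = -1368 / 7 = -195.43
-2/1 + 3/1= 1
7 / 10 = 0.70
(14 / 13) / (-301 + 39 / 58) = -812 / 226447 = -0.00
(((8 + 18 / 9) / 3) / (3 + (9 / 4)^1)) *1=40 / 63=0.63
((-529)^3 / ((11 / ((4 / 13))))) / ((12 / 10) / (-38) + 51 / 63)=-5322824.57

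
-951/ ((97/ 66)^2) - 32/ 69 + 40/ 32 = -1141303703/ 2596884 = -439.49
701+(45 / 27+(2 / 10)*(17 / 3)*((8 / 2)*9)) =743.47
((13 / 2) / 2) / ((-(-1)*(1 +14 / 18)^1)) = 117 / 64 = 1.83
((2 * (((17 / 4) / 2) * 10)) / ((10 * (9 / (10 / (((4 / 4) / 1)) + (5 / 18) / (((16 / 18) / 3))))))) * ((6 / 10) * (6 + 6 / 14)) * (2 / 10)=255 / 64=3.98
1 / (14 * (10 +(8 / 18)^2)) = 81 / 11564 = 0.01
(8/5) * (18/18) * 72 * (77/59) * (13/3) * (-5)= -192192/59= -3257.49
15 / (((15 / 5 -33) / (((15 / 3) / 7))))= -5 / 14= -0.36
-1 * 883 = -883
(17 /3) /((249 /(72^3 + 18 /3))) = 2115106 /249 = 8494.40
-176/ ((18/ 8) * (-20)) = 176/ 45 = 3.91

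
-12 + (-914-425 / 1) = -1351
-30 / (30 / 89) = -89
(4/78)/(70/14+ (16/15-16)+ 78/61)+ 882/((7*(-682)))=-6693671/35104927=-0.19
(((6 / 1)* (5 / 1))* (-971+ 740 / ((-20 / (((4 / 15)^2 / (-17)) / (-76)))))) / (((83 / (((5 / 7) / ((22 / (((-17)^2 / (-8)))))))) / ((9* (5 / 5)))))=3598946223 / 971432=3704.78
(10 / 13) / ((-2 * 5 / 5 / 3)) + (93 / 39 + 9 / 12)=103 / 52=1.98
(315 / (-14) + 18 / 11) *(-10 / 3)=765 / 11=69.55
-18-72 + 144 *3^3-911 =2887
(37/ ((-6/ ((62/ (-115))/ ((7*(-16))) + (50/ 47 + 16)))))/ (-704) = 17377679/ 116229120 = 0.15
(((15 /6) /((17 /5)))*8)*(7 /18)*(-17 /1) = -350 /9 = -38.89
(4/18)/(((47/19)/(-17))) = -646/423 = -1.53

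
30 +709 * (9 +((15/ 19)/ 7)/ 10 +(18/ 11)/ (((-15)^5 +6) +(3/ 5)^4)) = 106119418302753/ 16532093116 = 6418.99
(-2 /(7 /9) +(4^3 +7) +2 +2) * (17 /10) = 8619 /70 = 123.13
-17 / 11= -1.55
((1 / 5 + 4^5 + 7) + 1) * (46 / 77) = 237406 / 385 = 616.64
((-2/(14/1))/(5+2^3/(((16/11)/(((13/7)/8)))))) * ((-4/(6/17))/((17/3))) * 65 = 2080/703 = 2.96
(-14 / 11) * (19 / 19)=-14 / 11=-1.27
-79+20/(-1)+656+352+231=1140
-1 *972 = -972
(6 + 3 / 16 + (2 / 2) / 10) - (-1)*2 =663 / 80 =8.29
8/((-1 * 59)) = -8/59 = -0.14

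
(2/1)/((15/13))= 26/15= 1.73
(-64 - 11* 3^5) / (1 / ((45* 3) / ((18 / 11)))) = -225802.50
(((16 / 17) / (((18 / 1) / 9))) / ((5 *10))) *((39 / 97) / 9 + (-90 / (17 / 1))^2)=9443428 / 35742075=0.26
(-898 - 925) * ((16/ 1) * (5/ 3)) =-145840/ 3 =-48613.33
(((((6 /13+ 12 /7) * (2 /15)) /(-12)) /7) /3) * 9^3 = -2673 /3185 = -0.84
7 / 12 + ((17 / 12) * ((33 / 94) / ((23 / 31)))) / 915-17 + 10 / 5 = -114072133 / 7912920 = -14.42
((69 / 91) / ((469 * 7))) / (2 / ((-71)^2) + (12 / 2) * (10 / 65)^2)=4521777 / 2788100882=0.00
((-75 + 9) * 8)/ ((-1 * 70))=264/ 35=7.54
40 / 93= 0.43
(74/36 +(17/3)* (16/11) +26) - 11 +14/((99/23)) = 5653/198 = 28.55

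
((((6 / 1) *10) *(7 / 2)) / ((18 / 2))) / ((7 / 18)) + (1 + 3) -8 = 56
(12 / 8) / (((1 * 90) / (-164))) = -41 / 15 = -2.73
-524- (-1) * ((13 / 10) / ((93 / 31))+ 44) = -14387 / 30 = -479.57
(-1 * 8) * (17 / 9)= -136 / 9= -15.11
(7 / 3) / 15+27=1222 / 45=27.16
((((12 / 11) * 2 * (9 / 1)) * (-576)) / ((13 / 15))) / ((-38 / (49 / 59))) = 45722880 / 160303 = 285.23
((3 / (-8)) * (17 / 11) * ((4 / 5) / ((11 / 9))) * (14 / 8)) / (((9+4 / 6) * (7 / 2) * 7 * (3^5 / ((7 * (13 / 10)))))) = -221 / 2105400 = -0.00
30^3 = 27000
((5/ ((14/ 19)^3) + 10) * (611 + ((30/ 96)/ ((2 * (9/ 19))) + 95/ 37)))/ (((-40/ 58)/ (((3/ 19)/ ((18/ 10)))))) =-1756.74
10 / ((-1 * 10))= -1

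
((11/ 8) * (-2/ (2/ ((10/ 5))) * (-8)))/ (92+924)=11/ 508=0.02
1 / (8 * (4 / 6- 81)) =-0.00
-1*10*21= -210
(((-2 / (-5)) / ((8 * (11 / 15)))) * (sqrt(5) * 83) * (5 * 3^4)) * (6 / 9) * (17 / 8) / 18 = 63495 * sqrt(5) / 352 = 403.35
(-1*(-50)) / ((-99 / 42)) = -700 / 33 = -21.21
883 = 883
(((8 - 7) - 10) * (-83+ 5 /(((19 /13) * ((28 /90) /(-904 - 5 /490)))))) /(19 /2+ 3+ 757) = 117.24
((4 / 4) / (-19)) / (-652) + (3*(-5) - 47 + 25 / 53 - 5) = -66.53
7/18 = 0.39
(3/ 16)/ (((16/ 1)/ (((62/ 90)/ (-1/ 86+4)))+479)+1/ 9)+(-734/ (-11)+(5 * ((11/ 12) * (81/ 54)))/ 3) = 249964737175/ 3621666048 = 69.02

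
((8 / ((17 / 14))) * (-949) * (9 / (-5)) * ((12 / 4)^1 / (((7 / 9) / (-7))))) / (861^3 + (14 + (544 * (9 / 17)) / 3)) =-25827984 / 54253586735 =-0.00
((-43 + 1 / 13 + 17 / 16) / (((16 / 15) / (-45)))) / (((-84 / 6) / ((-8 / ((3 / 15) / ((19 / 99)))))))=62037375 / 64064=968.37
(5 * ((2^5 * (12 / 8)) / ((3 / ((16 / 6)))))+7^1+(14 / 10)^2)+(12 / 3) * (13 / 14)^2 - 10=792853 / 3675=215.74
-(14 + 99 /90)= -151 /10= -15.10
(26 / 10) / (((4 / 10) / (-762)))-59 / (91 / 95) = -456328 / 91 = -5014.59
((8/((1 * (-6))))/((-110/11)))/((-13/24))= -16/65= -0.25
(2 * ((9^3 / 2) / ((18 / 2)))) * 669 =54189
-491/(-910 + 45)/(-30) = -491/25950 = -0.02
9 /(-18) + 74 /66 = 41 /66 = 0.62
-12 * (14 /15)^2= -784 /75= -10.45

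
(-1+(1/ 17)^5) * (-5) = 7099280/ 1419857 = 5.00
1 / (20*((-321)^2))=0.00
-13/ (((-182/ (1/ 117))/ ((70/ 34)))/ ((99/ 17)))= 55/ 7514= 0.01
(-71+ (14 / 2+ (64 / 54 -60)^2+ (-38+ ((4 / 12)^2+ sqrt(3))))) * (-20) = -48949340 / 729 -20 * sqrt(3) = -67180.51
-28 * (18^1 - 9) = -252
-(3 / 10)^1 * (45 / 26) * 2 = -27 / 26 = -1.04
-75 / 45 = -5 / 3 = -1.67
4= 4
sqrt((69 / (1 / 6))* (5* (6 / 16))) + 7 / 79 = 7 / 79 + 3* sqrt(345) / 2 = 27.95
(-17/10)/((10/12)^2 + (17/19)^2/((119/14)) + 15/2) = -110466/538595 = -0.21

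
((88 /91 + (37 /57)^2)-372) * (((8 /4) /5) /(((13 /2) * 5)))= -438298628 /96089175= -4.56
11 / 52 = 0.21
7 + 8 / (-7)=41 / 7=5.86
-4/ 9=-0.44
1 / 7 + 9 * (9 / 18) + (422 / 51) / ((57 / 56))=519803 / 40698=12.77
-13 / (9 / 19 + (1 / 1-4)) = 247 / 48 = 5.15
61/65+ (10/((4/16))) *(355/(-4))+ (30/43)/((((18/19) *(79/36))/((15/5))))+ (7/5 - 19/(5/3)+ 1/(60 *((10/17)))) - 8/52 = -94279679623/26496600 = -3558.18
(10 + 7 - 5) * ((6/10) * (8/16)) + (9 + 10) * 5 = 493/5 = 98.60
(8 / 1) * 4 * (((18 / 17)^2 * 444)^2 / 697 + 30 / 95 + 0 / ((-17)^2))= 12593462745792 / 1106068603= 11385.79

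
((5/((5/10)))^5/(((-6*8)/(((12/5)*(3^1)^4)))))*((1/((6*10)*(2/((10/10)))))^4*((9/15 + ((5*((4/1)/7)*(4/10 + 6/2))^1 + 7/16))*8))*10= -6021/3584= -1.68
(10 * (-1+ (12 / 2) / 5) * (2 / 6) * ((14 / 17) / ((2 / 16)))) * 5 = 1120 / 51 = 21.96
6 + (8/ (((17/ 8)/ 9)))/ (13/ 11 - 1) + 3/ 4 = 13131/ 68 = 193.10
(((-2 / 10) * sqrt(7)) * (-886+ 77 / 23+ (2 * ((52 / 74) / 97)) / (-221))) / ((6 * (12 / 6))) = 247725001 * sqrt(7) / 16839588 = 38.92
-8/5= -1.60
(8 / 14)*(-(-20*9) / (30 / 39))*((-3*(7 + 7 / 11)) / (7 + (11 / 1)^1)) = -1872 / 11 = -170.18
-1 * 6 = -6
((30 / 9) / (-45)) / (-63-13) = 1 / 1026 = 0.00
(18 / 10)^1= 9 / 5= 1.80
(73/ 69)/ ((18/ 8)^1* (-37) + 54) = -292/ 8073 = -0.04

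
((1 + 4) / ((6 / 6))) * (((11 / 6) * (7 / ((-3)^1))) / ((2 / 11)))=-4235 / 36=-117.64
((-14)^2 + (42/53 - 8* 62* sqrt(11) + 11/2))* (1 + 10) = 235873/106 - 5456* sqrt(11) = -15870.29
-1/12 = -0.08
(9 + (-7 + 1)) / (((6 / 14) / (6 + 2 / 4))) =91 / 2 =45.50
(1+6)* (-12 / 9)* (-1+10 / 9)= -28 / 27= -1.04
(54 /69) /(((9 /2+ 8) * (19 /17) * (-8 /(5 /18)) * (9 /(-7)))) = 119 /78660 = 0.00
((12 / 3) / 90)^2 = 0.00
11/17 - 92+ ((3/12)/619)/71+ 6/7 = -1893147005/20919724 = -90.50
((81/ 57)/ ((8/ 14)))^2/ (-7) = -5103/ 5776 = -0.88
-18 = -18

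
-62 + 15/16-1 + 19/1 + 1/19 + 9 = -10339/304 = -34.01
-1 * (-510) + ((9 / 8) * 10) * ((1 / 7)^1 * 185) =22605 / 28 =807.32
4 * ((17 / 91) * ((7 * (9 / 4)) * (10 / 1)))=1530 / 13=117.69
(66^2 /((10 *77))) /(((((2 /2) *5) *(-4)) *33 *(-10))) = 3 /3500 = 0.00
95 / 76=5 / 4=1.25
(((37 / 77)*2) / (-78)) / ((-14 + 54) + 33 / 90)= -370 / 1212211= -0.00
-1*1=-1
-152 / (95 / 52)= -416 / 5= -83.20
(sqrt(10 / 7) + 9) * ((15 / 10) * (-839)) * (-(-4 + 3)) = -22653 / 2 - 2517 * sqrt(70) / 14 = -12830.70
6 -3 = 3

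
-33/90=-11/30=-0.37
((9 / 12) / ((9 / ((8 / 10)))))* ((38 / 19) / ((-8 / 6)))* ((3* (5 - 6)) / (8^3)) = 3 / 5120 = 0.00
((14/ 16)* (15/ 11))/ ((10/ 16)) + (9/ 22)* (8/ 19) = 435/ 209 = 2.08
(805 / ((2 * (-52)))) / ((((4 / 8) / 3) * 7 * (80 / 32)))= -69 / 26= -2.65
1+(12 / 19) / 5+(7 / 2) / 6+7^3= 392969 / 1140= 344.71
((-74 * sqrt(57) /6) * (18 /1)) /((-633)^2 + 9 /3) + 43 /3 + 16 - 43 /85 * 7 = 6832 /255 - 37 * sqrt(57) /66782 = 26.79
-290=-290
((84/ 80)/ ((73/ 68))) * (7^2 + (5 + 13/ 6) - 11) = 32249/ 730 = 44.18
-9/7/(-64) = 9/448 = 0.02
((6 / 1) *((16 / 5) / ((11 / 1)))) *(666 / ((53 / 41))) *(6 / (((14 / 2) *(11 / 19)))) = 298836864 / 224455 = 1331.39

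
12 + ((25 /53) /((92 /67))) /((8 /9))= 483171 /39008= 12.39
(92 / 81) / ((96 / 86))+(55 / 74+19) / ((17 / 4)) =5.66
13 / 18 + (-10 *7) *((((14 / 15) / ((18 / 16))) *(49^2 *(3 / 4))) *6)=-11294291 / 18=-627460.61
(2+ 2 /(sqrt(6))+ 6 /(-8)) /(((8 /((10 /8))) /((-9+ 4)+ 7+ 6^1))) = 2.58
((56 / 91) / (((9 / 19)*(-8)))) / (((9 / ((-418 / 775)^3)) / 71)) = 98523718568 / 490155046875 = 0.20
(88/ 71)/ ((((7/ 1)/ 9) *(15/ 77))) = 8.18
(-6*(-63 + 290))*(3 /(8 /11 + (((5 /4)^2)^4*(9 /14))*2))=-20619067392 /42341891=-486.97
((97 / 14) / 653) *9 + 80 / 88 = 101023 / 100562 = 1.00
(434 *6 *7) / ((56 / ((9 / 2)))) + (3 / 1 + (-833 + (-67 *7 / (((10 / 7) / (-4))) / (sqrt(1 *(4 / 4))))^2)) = 1725128.99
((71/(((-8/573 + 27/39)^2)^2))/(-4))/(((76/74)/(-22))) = 88970218069253103297/49546249492716556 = 1795.70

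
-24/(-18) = 4/3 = 1.33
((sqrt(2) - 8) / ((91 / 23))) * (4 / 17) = -736 / 1547 + 92 * sqrt(2) / 1547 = -0.39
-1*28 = -28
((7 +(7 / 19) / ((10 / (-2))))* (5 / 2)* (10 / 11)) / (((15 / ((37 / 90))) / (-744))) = -3018904 / 9405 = -320.99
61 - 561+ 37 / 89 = -44463 / 89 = -499.58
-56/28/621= -2/621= -0.00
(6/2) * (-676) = -2028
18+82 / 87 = 1648 / 87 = 18.94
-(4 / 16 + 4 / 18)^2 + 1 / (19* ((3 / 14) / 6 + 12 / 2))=-891691 / 4161456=-0.21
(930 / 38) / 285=31 / 361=0.09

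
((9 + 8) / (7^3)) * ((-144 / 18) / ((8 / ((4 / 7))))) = -68 / 2401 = -0.03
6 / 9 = 2 / 3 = 0.67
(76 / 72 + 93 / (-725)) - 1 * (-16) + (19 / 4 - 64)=-1104623 / 26100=-42.32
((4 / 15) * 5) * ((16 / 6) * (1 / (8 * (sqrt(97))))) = 4 * sqrt(97) / 873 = 0.05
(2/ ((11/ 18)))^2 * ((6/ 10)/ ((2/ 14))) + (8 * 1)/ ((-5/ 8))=19472/ 605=32.19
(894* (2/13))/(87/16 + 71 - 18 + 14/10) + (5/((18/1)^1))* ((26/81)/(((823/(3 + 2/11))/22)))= 2.31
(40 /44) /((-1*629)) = -10 /6919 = -0.00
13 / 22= 0.59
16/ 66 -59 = -1939/ 33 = -58.76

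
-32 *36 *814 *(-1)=937728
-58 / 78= -0.74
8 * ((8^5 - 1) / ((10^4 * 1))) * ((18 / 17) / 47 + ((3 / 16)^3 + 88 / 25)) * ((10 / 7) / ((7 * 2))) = 1359271012837 / 143180800000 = 9.49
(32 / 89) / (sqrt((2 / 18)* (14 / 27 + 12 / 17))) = 0.97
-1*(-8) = 8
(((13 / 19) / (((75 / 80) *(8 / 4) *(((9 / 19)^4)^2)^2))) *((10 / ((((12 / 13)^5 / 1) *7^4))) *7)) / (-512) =-4.83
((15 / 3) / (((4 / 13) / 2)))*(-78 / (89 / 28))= -70980 / 89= -797.53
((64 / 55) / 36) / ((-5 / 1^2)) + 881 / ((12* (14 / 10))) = 3633677 / 69300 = 52.43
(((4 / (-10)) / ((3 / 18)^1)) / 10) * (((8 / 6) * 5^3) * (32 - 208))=7040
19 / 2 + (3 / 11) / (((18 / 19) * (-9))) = 9.47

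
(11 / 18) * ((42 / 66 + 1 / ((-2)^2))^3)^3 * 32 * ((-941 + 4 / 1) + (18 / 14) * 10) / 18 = -16669923065876691 / 49168782688256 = -339.03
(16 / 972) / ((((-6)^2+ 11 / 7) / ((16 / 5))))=448 / 319545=0.00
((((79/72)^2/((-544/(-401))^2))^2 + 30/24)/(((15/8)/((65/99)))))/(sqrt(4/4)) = 51338077045668691213/87375977396551286784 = 0.59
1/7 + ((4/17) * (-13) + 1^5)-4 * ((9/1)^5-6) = -28104696/119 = -236173.92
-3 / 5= -0.60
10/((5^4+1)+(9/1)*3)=10/653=0.02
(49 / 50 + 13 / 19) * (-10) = -1581 / 95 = -16.64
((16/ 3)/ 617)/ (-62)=-8/ 57381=-0.00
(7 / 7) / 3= 1 / 3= 0.33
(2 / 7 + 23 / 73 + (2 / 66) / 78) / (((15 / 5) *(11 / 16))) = 6325832 / 21702681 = 0.29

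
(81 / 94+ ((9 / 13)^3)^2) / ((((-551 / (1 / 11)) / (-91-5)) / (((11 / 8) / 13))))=0.00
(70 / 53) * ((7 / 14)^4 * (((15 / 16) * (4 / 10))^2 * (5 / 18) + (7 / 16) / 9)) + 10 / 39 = 1674115 / 6349824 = 0.26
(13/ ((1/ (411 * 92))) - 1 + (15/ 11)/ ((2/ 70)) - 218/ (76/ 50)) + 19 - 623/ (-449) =46120945941/ 93841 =491479.69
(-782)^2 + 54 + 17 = 611595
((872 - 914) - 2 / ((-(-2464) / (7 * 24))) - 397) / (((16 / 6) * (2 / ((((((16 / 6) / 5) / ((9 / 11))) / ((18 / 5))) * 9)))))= -9661 / 72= -134.18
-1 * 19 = -19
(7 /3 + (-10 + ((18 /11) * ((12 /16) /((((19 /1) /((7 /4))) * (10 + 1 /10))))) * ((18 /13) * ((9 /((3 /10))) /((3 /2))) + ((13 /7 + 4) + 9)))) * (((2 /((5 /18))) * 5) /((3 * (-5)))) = 2152564 /124735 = 17.26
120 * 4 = 480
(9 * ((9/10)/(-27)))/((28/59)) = -177/280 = -0.63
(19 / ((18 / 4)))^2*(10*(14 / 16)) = 12635 / 81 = 155.99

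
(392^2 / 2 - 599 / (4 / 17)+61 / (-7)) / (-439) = -2079771 / 12292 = -169.20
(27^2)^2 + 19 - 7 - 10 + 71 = 531514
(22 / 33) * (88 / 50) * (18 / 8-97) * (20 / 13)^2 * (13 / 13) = -133408 / 507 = -263.13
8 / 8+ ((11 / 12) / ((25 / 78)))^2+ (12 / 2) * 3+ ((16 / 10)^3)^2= 2747301 / 62500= 43.96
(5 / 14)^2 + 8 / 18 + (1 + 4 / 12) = 3361 / 1764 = 1.91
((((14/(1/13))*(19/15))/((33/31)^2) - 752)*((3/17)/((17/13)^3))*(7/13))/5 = -4.66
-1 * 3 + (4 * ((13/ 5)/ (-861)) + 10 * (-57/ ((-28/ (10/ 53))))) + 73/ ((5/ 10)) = 33501214/ 228165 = 146.83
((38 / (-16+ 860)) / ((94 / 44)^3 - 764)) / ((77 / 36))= -36784 / 1318017197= -0.00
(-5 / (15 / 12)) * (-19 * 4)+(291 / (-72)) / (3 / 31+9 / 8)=273329 / 909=300.69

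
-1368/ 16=-171/ 2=-85.50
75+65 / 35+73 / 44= 24183 / 308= 78.52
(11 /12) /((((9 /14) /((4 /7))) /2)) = 44 /27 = 1.63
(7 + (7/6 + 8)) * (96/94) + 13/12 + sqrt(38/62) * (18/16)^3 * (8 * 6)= 71.10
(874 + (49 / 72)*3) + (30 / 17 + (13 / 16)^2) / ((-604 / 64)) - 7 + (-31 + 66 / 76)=1963374241 / 2341104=838.65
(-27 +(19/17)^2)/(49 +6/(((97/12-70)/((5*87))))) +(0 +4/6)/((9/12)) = -38003510/13231287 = -2.87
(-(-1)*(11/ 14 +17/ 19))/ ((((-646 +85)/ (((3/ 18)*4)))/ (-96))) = 4768/ 24871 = 0.19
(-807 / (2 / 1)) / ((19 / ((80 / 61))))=-32280 / 1159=-27.85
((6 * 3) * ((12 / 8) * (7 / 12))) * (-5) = -315 / 4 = -78.75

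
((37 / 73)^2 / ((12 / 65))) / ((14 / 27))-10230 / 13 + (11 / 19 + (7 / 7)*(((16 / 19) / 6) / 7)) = -173288120051 / 221132184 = -783.64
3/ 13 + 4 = 4.23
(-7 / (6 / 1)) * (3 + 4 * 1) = -49 / 6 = -8.17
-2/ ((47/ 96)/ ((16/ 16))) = -192/ 47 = -4.09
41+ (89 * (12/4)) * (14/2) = 1910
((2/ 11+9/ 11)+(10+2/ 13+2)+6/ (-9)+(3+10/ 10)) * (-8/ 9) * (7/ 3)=-36008/ 1053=-34.20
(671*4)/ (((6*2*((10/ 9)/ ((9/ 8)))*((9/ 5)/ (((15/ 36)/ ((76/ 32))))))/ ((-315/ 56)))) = -124.16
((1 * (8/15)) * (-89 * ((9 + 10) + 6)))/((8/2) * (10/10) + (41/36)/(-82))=-85440/287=-297.70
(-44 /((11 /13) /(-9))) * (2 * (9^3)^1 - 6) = 679536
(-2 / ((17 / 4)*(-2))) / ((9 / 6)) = 8 / 51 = 0.16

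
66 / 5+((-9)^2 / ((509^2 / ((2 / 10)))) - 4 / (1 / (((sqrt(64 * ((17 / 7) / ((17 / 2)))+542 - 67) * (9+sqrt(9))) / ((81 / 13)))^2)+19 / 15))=769688328039057 / 76635241357855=10.04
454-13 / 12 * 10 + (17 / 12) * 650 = 1364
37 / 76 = 0.49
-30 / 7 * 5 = -150 / 7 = -21.43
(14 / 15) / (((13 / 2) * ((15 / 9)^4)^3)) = 4960116 / 15869140625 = 0.00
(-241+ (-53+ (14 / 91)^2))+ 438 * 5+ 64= 1960.02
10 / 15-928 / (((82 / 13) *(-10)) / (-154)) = -1392982 / 615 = -2265.01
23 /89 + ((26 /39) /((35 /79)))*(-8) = -110081 /9345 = -11.78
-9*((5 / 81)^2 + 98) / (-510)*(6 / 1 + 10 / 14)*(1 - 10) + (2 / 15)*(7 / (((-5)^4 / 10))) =-3777102841 / 36146250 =-104.50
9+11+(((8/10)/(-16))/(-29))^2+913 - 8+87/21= 2187945607/2354800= 929.14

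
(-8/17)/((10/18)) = -72/85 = -0.85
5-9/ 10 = 41/ 10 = 4.10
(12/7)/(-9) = -4/21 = -0.19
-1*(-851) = 851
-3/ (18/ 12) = -2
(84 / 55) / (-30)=-14 / 275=-0.05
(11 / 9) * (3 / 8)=11 / 24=0.46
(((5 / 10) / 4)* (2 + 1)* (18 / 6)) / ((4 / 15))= 135 / 32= 4.22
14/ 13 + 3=53/ 13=4.08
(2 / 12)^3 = 1 / 216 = 0.00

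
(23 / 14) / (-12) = -23 / 168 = -0.14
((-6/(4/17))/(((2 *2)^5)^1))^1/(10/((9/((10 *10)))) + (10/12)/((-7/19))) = -3213/14044160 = -0.00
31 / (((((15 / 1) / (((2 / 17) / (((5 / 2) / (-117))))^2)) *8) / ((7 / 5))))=10.96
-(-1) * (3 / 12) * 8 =2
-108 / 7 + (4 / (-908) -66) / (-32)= -679631 / 50848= -13.37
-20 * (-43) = 860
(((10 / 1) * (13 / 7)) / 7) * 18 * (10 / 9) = 2600 / 49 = 53.06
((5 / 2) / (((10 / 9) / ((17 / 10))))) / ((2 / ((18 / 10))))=1377 / 400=3.44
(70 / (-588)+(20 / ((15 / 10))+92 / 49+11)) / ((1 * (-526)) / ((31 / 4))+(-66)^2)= 79267 / 13027336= 0.01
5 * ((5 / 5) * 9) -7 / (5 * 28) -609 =-11281 / 20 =-564.05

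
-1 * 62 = -62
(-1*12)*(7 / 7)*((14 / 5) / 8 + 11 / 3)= -241 / 5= -48.20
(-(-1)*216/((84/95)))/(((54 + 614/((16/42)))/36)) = 82080/15547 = 5.28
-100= -100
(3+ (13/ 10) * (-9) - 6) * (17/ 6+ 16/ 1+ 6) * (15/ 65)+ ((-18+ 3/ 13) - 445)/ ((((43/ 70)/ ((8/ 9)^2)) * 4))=-211046549/ 905580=-233.05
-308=-308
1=1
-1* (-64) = 64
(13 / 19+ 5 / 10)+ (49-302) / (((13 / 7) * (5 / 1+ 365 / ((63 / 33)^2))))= -637992 / 5726695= -0.11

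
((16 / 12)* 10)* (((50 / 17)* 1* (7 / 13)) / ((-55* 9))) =-2800 / 65637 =-0.04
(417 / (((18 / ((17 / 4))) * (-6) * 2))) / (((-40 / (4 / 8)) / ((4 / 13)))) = 2363 / 74880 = 0.03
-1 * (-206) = 206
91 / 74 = 1.23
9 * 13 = 117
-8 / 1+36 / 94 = -358 / 47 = -7.62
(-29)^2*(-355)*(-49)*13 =190179535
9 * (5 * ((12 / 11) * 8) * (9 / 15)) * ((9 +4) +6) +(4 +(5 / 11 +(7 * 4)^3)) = 26433.55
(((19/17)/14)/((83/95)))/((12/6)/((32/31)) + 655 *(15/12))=14440/129694887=0.00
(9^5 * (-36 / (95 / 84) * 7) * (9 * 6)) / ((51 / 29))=-652473499104 / 1615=-404008358.58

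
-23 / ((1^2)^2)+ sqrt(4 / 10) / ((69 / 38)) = -23+ 38 * sqrt(10) / 345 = -22.65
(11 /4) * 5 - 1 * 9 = 19 /4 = 4.75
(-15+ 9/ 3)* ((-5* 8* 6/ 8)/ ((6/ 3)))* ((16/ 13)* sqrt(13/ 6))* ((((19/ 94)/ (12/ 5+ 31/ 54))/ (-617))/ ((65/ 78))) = -1477440* sqrt(78)/ 302720561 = -0.04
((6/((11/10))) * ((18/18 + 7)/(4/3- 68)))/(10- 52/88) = -0.07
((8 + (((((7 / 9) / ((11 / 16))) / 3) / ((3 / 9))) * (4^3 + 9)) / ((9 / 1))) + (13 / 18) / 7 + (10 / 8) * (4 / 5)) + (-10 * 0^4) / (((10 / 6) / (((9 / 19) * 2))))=228017 / 12474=18.28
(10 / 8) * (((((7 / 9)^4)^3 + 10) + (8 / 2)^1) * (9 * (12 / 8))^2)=19839273989675 / 6198727824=3200.54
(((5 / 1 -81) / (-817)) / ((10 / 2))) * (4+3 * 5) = 76 / 215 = 0.35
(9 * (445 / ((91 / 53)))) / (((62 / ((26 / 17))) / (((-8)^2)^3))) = 55643996160 / 3689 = 15083761.50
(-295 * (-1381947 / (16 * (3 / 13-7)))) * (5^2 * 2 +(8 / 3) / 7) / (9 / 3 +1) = -133503648005 / 2816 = -47408965.91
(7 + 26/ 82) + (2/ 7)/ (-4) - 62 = -31429/ 574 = -54.75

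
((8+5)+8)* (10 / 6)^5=21875 / 81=270.06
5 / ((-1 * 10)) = -1 / 2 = -0.50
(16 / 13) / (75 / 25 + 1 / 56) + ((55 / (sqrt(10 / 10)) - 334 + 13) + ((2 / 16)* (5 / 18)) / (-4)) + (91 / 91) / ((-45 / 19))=-1683223757 / 6327360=-266.02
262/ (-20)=-131/ 10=-13.10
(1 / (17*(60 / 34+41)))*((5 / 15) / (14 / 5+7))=5 / 106869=0.00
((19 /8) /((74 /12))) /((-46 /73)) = -4161 /6808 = -0.61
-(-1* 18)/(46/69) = 27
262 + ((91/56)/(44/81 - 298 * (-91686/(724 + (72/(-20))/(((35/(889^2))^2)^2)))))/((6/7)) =21025290469851317421945115/79194267091650145736032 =265.49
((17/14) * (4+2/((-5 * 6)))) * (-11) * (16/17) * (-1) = 5192/105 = 49.45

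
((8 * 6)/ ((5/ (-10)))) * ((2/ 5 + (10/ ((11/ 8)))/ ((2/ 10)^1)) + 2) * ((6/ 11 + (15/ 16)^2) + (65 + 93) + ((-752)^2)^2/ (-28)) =359991692905740909/ 8470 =42501970827124.07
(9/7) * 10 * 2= 180/7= 25.71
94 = 94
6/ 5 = 1.20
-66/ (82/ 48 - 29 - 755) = 0.08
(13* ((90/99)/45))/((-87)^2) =26/749331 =0.00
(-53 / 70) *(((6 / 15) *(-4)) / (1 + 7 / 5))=53 / 105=0.50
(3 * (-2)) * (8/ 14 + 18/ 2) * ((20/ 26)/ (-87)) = 1340/ 2639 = 0.51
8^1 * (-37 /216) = -37 /27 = -1.37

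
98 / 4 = 49 / 2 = 24.50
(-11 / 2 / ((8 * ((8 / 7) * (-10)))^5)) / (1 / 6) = 554631 / 107374182400000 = 0.00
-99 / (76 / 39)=-3861 / 76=-50.80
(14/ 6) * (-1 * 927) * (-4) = 8652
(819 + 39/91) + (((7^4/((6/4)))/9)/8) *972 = 156999/7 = 22428.43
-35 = -35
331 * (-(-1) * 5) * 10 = 16550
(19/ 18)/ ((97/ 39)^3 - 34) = -0.06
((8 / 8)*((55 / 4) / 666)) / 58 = 55 / 154512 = 0.00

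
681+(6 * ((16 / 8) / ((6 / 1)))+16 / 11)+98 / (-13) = 96799 / 143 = 676.92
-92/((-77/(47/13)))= 4324/1001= 4.32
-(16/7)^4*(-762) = 49938432/2401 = 20799.01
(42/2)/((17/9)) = 189/17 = 11.12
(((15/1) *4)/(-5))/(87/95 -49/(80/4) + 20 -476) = 4560/173863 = 0.03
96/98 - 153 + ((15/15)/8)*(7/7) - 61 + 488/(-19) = -1776941/7448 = -238.58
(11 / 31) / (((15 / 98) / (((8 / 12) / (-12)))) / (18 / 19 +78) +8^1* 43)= 53900 / 52248299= 0.00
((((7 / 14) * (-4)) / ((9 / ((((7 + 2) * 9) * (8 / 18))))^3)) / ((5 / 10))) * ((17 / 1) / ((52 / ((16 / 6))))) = -8704 / 39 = -223.18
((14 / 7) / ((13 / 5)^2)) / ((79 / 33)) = 0.12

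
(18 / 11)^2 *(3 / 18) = 54 / 121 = 0.45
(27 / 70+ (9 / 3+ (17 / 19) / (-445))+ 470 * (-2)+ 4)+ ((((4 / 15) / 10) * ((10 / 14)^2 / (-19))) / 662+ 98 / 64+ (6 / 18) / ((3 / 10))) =-36728310440443 / 39493913760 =-929.97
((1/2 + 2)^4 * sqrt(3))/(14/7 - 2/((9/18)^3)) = -625 * sqrt(3)/224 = -4.83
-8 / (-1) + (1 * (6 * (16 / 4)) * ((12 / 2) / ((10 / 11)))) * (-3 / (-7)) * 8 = 19288 / 35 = 551.09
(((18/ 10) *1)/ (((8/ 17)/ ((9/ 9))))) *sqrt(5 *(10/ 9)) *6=153 *sqrt(2)/ 4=54.09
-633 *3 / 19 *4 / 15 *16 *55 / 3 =-148544 / 19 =-7818.11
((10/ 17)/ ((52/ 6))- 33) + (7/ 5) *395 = 114935/ 221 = 520.07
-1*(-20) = 20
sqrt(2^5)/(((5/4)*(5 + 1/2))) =32*sqrt(2)/55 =0.82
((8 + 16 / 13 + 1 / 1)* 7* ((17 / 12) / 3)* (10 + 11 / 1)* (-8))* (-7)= 1551046 / 39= 39770.41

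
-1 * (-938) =938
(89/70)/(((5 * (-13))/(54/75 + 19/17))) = -69509/1933750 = -0.04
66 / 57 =22 / 19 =1.16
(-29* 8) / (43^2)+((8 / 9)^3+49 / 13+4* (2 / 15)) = 427509973 / 87614865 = 4.88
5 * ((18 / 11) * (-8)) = -720 / 11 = -65.45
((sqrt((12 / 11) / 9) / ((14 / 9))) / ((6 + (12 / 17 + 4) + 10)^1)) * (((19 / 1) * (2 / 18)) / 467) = 323 * sqrt(33) / 37972704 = 0.00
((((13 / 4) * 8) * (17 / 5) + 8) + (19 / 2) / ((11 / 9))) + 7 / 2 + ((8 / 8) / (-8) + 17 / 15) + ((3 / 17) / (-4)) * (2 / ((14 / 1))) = 17070631 / 157080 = 108.67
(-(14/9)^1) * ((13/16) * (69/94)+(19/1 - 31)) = 40019/2256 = 17.74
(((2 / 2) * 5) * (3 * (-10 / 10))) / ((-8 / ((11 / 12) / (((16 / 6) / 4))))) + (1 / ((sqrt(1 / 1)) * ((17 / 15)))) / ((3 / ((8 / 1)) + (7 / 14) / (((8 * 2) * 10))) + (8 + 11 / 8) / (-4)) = 2.13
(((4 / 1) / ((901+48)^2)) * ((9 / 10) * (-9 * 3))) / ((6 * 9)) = -9 / 4503005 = -0.00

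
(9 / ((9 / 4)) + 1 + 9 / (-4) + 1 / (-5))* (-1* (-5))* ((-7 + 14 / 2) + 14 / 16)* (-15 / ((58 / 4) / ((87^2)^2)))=-661178168.44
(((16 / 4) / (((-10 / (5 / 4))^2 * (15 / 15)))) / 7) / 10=1 / 1120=0.00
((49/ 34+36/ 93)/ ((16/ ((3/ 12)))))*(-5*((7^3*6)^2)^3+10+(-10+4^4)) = -11437838696567171380127/ 1054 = -10851839370557088595.95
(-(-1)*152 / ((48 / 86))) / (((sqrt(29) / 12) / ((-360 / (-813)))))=392160*sqrt(29) / 7859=268.72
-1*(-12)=12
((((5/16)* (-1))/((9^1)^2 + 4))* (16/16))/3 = -1/816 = -0.00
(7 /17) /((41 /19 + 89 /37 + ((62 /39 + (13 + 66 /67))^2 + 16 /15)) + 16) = 167997256245 /107793850645603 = 0.00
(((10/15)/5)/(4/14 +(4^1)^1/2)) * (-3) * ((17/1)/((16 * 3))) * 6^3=-1071/80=-13.39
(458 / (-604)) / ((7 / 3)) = -687 / 2114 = -0.32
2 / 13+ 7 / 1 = 7.15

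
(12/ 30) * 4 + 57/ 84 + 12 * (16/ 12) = 2559/ 140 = 18.28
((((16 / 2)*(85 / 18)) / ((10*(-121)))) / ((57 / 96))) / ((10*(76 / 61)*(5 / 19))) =-8296 / 517275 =-0.02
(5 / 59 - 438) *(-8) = 206696 / 59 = 3503.32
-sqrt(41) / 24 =-0.27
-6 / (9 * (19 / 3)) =-2 / 19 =-0.11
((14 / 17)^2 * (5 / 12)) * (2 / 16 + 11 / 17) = 0.22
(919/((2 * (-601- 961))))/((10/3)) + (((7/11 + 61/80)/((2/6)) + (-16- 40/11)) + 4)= -720271/62480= -11.53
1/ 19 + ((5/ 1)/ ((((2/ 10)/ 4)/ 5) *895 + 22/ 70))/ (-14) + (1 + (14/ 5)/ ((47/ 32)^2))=629296598/ 272181935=2.31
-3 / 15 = -1 / 5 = -0.20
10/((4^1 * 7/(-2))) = -5/7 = -0.71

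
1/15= 0.07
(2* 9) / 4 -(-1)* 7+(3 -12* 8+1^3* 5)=-153 / 2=-76.50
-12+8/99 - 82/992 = -589339/49104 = -12.00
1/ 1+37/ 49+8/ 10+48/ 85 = 12994/ 4165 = 3.12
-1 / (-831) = 1 / 831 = 0.00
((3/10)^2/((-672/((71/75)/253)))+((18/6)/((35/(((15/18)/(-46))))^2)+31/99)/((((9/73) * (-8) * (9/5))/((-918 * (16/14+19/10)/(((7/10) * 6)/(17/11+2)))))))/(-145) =-23010605736503797/8022388789800000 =-2.87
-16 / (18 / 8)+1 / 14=-887 / 126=-7.04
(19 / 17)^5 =2476099 / 1419857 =1.74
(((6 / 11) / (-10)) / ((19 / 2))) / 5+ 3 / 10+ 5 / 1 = 55373 / 10450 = 5.30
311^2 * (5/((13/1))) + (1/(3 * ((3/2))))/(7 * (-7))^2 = 10450220471/280917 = 37200.38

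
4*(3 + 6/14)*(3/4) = 72/7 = 10.29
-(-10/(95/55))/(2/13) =715/19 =37.63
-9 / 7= -1.29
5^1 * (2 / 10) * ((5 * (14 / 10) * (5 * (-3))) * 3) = -315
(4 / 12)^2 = 1 / 9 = 0.11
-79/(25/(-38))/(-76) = -79/50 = -1.58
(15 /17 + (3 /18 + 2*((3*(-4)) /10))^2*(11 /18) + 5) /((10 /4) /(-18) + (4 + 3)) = 2459443 /1889550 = 1.30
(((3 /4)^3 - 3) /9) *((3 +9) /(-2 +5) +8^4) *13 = -732875 /48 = -15268.23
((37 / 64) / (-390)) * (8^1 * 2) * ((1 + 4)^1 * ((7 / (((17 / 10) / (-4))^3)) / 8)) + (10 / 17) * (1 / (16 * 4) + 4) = 22771235 / 6131424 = 3.71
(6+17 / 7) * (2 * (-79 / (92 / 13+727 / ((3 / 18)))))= -60593 / 198793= -0.30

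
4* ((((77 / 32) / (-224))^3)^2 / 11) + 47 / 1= 13546827679130613019 / 288230376151711744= 47.00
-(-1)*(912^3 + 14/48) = 18205212679/24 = 758550528.29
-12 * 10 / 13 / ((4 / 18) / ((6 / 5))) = -648 / 13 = -49.85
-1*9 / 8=-9 / 8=-1.12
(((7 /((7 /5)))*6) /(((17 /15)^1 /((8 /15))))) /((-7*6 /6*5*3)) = -16 /119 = -0.13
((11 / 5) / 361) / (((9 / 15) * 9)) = 11 / 9747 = 0.00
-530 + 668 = 138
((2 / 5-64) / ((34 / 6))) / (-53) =18 / 85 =0.21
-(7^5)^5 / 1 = -1341068619663964900807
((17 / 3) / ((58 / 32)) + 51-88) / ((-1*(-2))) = -2947 / 174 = -16.94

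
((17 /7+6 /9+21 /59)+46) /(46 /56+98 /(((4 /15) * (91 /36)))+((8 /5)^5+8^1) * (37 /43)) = 428124125000 /1403490091173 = 0.31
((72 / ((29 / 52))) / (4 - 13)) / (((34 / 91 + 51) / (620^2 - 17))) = -14551202848 / 135575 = -107329.54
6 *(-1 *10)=-60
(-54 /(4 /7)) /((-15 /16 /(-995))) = -100296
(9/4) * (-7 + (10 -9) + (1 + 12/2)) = 9/4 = 2.25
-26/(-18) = 1.44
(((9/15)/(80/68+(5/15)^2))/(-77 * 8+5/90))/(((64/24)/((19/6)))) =-78489/87365560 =-0.00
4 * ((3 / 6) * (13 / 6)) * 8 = 104 / 3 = 34.67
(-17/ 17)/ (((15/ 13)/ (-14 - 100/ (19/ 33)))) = 46358/ 285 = 162.66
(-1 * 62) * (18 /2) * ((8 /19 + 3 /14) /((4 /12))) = -141453 /133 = -1063.56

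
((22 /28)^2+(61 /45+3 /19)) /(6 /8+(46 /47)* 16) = 16782713 /129246075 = 0.13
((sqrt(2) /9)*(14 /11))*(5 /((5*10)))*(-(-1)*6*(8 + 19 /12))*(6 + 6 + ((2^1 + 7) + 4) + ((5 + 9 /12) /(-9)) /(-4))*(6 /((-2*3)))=-583303*sqrt(2) /28512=-28.93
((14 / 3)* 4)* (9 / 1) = 168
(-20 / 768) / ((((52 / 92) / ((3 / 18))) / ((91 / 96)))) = -805 / 110592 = -0.01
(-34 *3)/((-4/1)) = 51/2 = 25.50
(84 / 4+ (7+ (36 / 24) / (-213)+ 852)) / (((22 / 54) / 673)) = 2270629989 / 1562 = 1453668.37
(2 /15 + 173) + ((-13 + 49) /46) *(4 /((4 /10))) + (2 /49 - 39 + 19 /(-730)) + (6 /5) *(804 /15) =2545804633 /12340650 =206.29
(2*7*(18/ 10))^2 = 15876/ 25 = 635.04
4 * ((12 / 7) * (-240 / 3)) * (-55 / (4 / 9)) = 475200 / 7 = 67885.71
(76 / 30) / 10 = 19 / 75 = 0.25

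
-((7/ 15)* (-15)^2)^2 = -11025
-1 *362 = -362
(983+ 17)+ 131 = 1131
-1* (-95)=95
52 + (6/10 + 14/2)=298/5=59.60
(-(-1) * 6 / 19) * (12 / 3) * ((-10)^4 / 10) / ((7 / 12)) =288000 / 133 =2165.41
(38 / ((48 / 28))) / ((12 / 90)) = 665 / 4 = 166.25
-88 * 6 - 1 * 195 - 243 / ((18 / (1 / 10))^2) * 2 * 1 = -144603 / 200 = -723.02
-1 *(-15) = 15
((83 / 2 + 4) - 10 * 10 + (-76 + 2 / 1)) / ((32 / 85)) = -21845 / 64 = -341.33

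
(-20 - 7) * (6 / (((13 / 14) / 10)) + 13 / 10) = -231363 / 130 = -1779.72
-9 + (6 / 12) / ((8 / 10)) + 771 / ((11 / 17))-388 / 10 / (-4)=524863 / 440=1192.87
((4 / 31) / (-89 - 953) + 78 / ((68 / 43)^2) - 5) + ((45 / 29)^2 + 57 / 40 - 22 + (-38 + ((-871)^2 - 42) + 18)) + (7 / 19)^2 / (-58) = 5374967831551278081 / 7085499340195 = 758587.02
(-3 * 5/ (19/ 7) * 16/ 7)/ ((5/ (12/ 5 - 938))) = 224544/ 95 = 2363.62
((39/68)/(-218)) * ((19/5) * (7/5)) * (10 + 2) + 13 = 1188889/92650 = 12.83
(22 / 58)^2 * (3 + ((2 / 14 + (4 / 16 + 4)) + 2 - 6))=11495 / 23548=0.49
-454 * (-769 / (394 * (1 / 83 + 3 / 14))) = 3915.04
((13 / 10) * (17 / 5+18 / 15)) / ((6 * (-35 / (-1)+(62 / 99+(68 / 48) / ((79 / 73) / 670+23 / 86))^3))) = 5359105221384183984 / 1287794729527150031975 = 0.00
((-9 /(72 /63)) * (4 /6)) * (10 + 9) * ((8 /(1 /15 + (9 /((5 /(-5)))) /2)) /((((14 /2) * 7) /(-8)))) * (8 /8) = -1440 /49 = -29.39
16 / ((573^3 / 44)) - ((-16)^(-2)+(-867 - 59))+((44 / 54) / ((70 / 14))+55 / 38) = 1414718170771991 / 1525127604480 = 927.61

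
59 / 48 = 1.23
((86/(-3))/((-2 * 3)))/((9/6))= 86/27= 3.19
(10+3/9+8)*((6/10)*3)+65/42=1451/42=34.55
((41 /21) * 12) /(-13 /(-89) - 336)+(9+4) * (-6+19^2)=965614159 /209237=4614.93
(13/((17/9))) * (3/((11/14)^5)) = 188776224/2737867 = 68.95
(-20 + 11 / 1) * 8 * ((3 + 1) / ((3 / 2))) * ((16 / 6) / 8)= -64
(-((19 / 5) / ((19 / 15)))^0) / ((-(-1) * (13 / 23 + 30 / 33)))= -253 / 373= -0.68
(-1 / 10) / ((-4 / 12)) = 3 / 10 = 0.30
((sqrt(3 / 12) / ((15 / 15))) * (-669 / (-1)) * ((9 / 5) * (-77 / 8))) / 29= -463617 / 2320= -199.83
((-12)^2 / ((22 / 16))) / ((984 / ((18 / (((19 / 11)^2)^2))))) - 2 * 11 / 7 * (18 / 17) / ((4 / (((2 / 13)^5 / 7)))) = 355658253622848 / 1652570604885109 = 0.22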